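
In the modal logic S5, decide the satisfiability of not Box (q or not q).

Unsatisfiable (every branch closes)

1. not Box (q or not q), u
2. not (q or not q), v   [neg-Box-rule on 1: fresh world v, uRv]
3. not q, v   [neg-or-rule on 2]
4. q, v   [neg-or-rule on 2]
Accessibility: uRu, uRv, vRu, vRv
Branch closes: q and not q both at v.
Every branch closes; the branch above is one of them.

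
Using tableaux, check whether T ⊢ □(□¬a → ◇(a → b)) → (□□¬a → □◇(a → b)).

Valid

Tableau for the negation ¬(□(□¬a → ◇(a → b)) → (□□¬a → □◇(a → b))):
1. ¬(□(□¬a → ◇(a → b)) → (□□¬a → □◇(a → b))), u
2. □(□¬a → ◇(a → b)), u
3. ¬(□□¬a → □◇(a → b)), u
4. □□¬a, u
5. ¬□◇(a → b), u
6. □¬a → ◇(a → b), u
7. □¬a, u
8. ¬a, u
9. ◇(a → b), u
10. ¬◇(a → b), v
11. □¬a → ◇(a → b), v
12. □¬a, v
13. ¬a, v
14. ¬(a → b), v
15. a, v
16. ¬b, v
Accessibility: uRu, uRv, vRv
Branch closes: a and ¬a both at v.
All branches of the negation close; one closing branch shown above.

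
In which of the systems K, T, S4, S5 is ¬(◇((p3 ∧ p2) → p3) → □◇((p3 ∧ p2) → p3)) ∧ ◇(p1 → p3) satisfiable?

T-tableau for the formula:
1. ¬(◇((p3 ∧ p2) → p3) → □◇((p3 ∧ p2) → p3)) ∧ ◇(p1 → p3), w0
2. ¬(◇((p3 ∧ p2) → p3) → □◇((p3 ∧ p2) → p3)), w0
3. ◇(p1 → p3), w0
4. ◇((p3 ∧ p2) → p3), w0
5. ¬□◇((p3 ∧ p2) → p3), w0
6. p1 → p3, w1
7. p3, w1
8. (p3 ∧ p2) → p3, w2
9. ¬(p3 ∧ p2), w2
10. ¬p2, w2
11. ¬◇((p3 ∧ p2) → p3), w3
12. ¬((p3 ∧ p2) → p3), w3
13. p3 ∧ p2, w3
14. ¬p3, w3
15. p3, w3
16. p2, w3
Accessibility: w0Rw0, w0Rw1, w0Rw2, w0Rw3, w1Rw1, w2Rw2, w3Rw3
Branch closes: p3 and ¬p3 both at w3.
Every branch closes (one shown): unsatisfiable in T, hence also in S4, S5 (every S4/S5-frame is a T-frame).
K-tableau for the formula:
1. ¬(◇((p3 ∧ p2) → p3) → □◇((p3 ∧ p2) → p3)) ∧ ◇(p1 → p3), w0
2. ¬(◇((p3 ∧ p2) → p3) → □◇((p3 ∧ p2) → p3)), w0
3. ◇(p1 → p3), w0
4. ◇((p3 ∧ p2) → p3), w0
5. ¬□◇((p3 ∧ p2) → p3), w0
6. p1 → p3, w1
7. p3, w1
8. (p3 ∧ p2) → p3, w2
9. p3, w2
10. ¬◇((p3 ∧ p2) → p3), w3
Accessibility: w0Rw1, w0Rw2, w0Rw3
Complete open branch: satisfiable in K.

K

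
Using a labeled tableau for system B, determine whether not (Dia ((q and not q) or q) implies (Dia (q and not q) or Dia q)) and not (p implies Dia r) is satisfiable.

1. not (Dia ((q and not q) or q) implies (Dia (q and not q) or Dia q)) and not (p implies Dia r), w0
2. not (Dia ((q and not q) or q) implies (Dia (q and not q) or Dia q)), w0   [and-rule on 1]
3. not (p implies Dia r), w0   [and-rule on 1]
4. Dia ((q and not q) or q), w0   [neg-implies-rule on 2]
5. not (Dia (q and not q) or Dia q), w0   [neg-implies-rule on 2]
6. p, w0   [neg-implies-rule on 3]
7. not Dia r, w0   [neg-implies-rule on 3]
8. not Dia (q and not q), w0   [neg-or-rule on 5]
9. not Dia q, w0   [neg-or-rule on 5]
10. not r, w0   [neg-Dia-rule on 7 via w0Rw0]
11. not (q and not q), w0   [neg-Dia-rule on 8 via w0Rw0]
12. not q, w0   [neg-Dia-rule on 9 via w0Rw0]
13. (q and not q) or q, w1   [Dia-rule on 4: fresh world w1, w0Rw1]
14. not r, w1   [neg-Dia-rule on 7 via w0Rw1]
15. not (q and not q), w1   [neg-Dia-rule on 8 via w0Rw1]
16. not q, w1   [neg-Dia-rule on 9 via w0Rw1]
17. q and not q, w1   [or-rule on 13 (branches; this branch)]
18. q, w1   [and-rule on 17]
Accessibility: w0Rw0, w0Rw1, w1Rw0, w1Rw1
Branch closes: q and not q both at w1.
All branches of the tableau close; one closing branch shown above.

Unsatisfiable (every branch closes)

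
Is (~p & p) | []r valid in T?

Tableau for the negation ~((~p & p) | []r):
1. ~((~p & p) | []r), w0
2. ~(~p & p), w0
3. ~[]r, w0
4. ~p, w0
5. ~r, w1
Accessibility: w0Rw0, w0Rw1, w1Rw1
The negation has an open branch (countermodel exists).

Not valid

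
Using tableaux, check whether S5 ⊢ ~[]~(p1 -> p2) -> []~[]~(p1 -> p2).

Tableau for the negation ~(~[]~(p1 -> p2) -> []~[]~(p1 -> p2)):
1. ~(~[]~(p1 -> p2) -> []~[]~(p1 -> p2)), w0
2. ~[]~(p1 -> p2), w0
3. ~[]~[]~(p1 -> p2), w0
4. p1 -> p2, w1
5. p2, w1
6. []~(p1 -> p2), w2
7. ~(p1 -> p2), w0
8. p1, w0
9. ~p2, w0
10. ~(p1 -> p2), w1
11. p1, w1
12. ~p2, w1
Accessibility: w0Rw0, w0Rw1, w0Rw2, w1Rw0, w1Rw1, w1Rw2, w2Rw0, w2Rw1, w2Rw2
Branch closes: p2 and ~p2 both at w1.
Every branch of the negation's tableau closes; the branch above is one of them.

Valid in S5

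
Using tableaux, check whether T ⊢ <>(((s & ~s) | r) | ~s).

Invalid (countermodel exists)

Tableau for the negation ~<>(((s & ~s) | r) | ~s):
1. ~<>(((s & ~s) | r) | ~s), w0
2. ~(((s & ~s) | r) | ~s), w0   [~<>-rule on 1 via w0Rw0]
3. ~((s & ~s) | r), w0   [~|-rule on 2]
4. s, w0   [~|-rule on 2]
5. ~(s & ~s), w0   [~|-rule on 3]
6. ~r, w0   [~|-rule on 3]
Accessibility: w0Rw0
The negation has an open branch (countermodel exists).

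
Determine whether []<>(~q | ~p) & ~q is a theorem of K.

No, not valid

Tableau for the negation ~([]<>(~q | ~p) & ~q):
1. ~([]<>(~q | ~p) & ~q), 0
2. q, 0
The negation has an open branch (countermodel exists).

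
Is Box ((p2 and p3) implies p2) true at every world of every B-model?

Tableau for the negation not Box ((p2 and p3) implies p2):
1. not Box ((p2 and p3) implies p2), u
2. not ((p2 and p3) implies p2), v   [neg-Box-rule on 1: fresh world v, uRv]
3. p2 and p3, v   [neg-implies-rule on 2]
4. not p2, v   [neg-implies-rule on 2]
5. p2, v   [and-rule on 3]
6. p3, v   [and-rule on 3]
Accessibility: uRu, uRv, vRu, vRv
Branch closes: p2 and not p2 both at v.
All branches of the negation close; one closing branch shown above.

Valid in B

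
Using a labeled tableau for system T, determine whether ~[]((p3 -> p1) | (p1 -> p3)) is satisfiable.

1. ~[]((p3 -> p1) | (p1 -> p3)), 0
2. ~((p3 -> p1) | (p1 -> p3)), 1
3. ~(p3 -> p1), 1
4. ~(p1 -> p3), 1
5. p3, 1
6. ~p1, 1
7. p1, 1
8. ~p3, 1
Accessibility: 0R0, 0R1, 1R1
Branch closes: p1 and ~p1 both at 1.
All branches of the tableau close; one closing branch shown above.

No, unsatisfiable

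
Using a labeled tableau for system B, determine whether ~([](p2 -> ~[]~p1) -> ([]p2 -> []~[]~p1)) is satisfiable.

Unsatisfiable

1. ~([](p2 -> ~[]~p1) -> ([]p2 -> []~[]~p1)), u
2. [](p2 -> ~[]~p1), u
3. ~([]p2 -> []~[]~p1), u
4. []p2, u
5. ~[]~[]~p1, u
6. p2 -> ~[]~p1, u
7. p2, u
8. ~[]~p1, u
9. []~p1, v
10. p2 -> ~[]~p1, v
11. p2, v
12. ~p1, u
13. ~p1, v
14. ~[]~p1, v
15. p1, w
16. p2 -> ~[]~p1, w
17. p2, w
18. ~[]~p1, w
19. p1, x
20. ~p1, x
Accessibility: uRu, uRv, uRw, vRu, vRv, vRx, wRu, wRw, xRv, xRx
Branch closes: p1 and ~p1 both at x.
All branches of the tableau close; one closing branch shown above.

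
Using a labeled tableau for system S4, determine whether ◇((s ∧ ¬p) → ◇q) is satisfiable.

Satisfiable

1. ◇((s ∧ ¬p) → ◇q), u
2. (s ∧ ¬p) → ◇q, v
3. ◇q, v
4. q, w
Accessibility: uRu, uRv, uRw, vRv, vRw, wRw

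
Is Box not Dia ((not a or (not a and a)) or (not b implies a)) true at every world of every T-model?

No, not valid

Tableau for the negation not Box not Dia ((not a or (not a and a)) or (not b implies a)):
1. not Box not Dia ((not a or (not a and a)) or (not b implies a)), w0
2. Dia ((not a or (not a and a)) or (not b implies a)), w1
3. (not a or (not a and a)) or (not b implies a), w2
4. not b implies a, w2
5. a, w2
Accessibility: w0Rw0, w0Rw1, w1Rw1, w1Rw2, w2Rw2
The negation has an open branch (countermodel exists).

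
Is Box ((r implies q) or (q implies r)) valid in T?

Tableau for the negation not Box ((r implies q) or (q implies r)):
1. not Box ((r implies q) or (q implies r)), u
2. not ((r implies q) or (q implies r)), v   [neg-Box-rule on 1: fresh world v, uRv]
3. not (r implies q), v   [neg-or-rule on 2]
4. not (q implies r), v   [neg-or-rule on 2]
5. r, v   [neg-implies-rule on 3]
6. not q, v   [neg-implies-rule on 3]
7. q, v   [neg-implies-rule on 4]
8. not r, v   [neg-implies-rule on 4]
Accessibility: uRu, uRv, vRv
Branch closes: q and not q both at v.
Every branch of the negation's tableau closes; the branch above is one of them.

Valid in T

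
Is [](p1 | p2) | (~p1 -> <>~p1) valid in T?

Valid

Tableau for the negation ~([](p1 | p2) | (~p1 -> <>~p1)):
1. ~([](p1 | p2) | (~p1 -> <>~p1)), 0
2. ~[](p1 | p2), 0   [~|-rule on 1]
3. ~(~p1 -> <>~p1), 0   [~|-rule on 1]
4. ~p1, 0   [~->-rule on 3]
5. ~<>~p1, 0   [~->-rule on 3]
6. p1, 0   [~<>-rule on 5 via 0R0]
Accessibility: 0R0
Branch closes: p1 and ~p1 both at 0.
All branches of the negation close; one closing branch shown above.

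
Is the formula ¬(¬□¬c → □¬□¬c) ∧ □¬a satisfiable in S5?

1. ¬(¬□¬c → □¬□¬c) ∧ □¬a, u
2. ¬(¬□¬c → □¬□¬c), u
3. □¬a, u
4. ¬□¬c, u
5. ¬□¬□¬c, u
6. ¬a, u
7. c, v
8. ¬a, v
9. □¬c, w
10. ¬a, w
11. ¬c, u
12. ¬c, v
Accessibility: uRu, uRv, uRw, vRu, vRv, vRw, wRu, wRv, wRw
Branch closes: c and ¬c both at v.
All branches of the tableau close; one closing branch shown above.

Unsatisfiable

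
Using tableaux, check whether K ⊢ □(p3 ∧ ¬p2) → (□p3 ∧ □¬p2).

Tableau for the negation ¬(□(p3 ∧ ¬p2) → (□p3 ∧ □¬p2)):
1. ¬(□(p3 ∧ ¬p2) → (□p3 ∧ □¬p2)), w0
2. □(p3 ∧ ¬p2), w0   [¬→-rule on 1]
3. ¬(□p3 ∧ □¬p2), w0   [¬→-rule on 1]
4. ¬□¬p2, w0   [¬∧-rule on 3 (branches; this branch)]
5. p2, w1   [¬□-rule on 4: fresh world w1, w0Rw1]
6. p3 ∧ ¬p2, w1   [□-rule on 2 via w0Rw1]
7. p3, w1   [∧-rule on 6]
8. ¬p2, w1   [∧-rule on 6]
Accessibility: w0Rw1
Branch closes: p2 and ¬p2 both at w1.
Every branch of the negation's tableau closes; the branch above is one of them.

Valid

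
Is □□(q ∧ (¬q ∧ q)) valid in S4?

Invalid (countermodel exists)

Tableau for the negation ¬□□(q ∧ (¬q ∧ q)):
1. ¬□□(q ∧ (¬q ∧ q)), u
2. ¬□(q ∧ (¬q ∧ q)), v   [¬□-rule on 1: fresh world v, uRv]
3. ¬(q ∧ (¬q ∧ q)), w   [¬□-rule on 2: fresh world w, vRw]
4. ¬(¬q ∧ q), w   [¬∧-rule on 3 (branches; this branch)]
5. ¬q, w   [¬∧-rule on 4 (branches; this branch)]
Accessibility: uRu, uRv, uRw, vRv, vRw, wRw
The negation has an open branch (countermodel exists).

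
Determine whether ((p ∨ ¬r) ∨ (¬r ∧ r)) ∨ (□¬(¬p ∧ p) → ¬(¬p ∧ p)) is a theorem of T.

Valid in T

Tableau for the negation ¬(((p ∨ ¬r) ∨ (¬r ∧ r)) ∨ (□¬(¬p ∧ p) → ¬(¬p ∧ p))):
1. ¬(((p ∨ ¬r) ∨ (¬r ∧ r)) ∨ (□¬(¬p ∧ p) → ¬(¬p ∧ p))), u
2. ¬((p ∨ ¬r) ∨ (¬r ∧ r)), u
3. ¬(□¬(¬p ∧ p) → ¬(¬p ∧ p)), u
4. ¬(p ∨ ¬r), u
5. ¬(¬r ∧ r), u
6. □¬(¬p ∧ p), u
7. ¬p ∧ p, u
8. ¬p, u
9. r, u
10. p, u
Accessibility: uRu
Branch closes: p and ¬p both at u.
Every branch of the negation's tableau closes; the branch above is one of them.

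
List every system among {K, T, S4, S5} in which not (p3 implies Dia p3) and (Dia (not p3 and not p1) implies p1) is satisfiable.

T-tableau for the formula:
1. not (p3 implies Dia p3) and (Dia (not p3 and not p1) implies p1), w0
2. not (p3 implies Dia p3), w0   [and-rule on 1]
3. Dia (not p3 and not p1) implies p1, w0   [and-rule on 1]
4. p3, w0   [neg-implies-rule on 2]
5. not Dia p3, w0   [neg-implies-rule on 2]
6. not p3, w0   [neg-Dia-rule on 5 via w0Rw0]
Accessibility: w0Rw0
Branch closes: p3 and not p3 both at w0.
Every branch closes (one shown): unsatisfiable in T, hence also in S4, S5 (every S4/S5-frame is a T-frame).
K-tableau for the formula:
1. not (p3 implies Dia p3) and (Dia (not p3 and not p1) implies p1), w0
2. not (p3 implies Dia p3), w0   [and-rule on 1]
3. Dia (not p3 and not p1) implies p1, w0   [and-rule on 1]
4. p3, w0   [neg-implies-rule on 2]
5. not Dia p3, w0   [neg-implies-rule on 2]
6. p1, w0   [implies-rule on 3 (branches; this branch)]
Complete open branch: satisfiable in K.

K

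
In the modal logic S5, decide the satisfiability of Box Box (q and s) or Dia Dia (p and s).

Satisfiable (open branch found)

1. Box Box (q and s) or Dia Dia (p and s), u
2. Dia Dia (p and s), u
3. Dia (p and s), v
4. p and s, w
5. p, w
6. s, w
Accessibility: uRu, uRv, uRw, vRu, vRv, vRw, wRu, wRv, wRw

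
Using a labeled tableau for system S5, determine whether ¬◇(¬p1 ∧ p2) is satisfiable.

Satisfiable (open branch found)

1. ¬◇(¬p1 ∧ p2), u
2. ¬(¬p1 ∧ p2), u   [¬◇-rule on 1 via uRu]
3. ¬p2, u   [¬∧-rule on 2 (branches; this branch)]
Accessibility: uRu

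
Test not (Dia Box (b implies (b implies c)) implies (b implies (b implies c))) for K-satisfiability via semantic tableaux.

1. not (Dia Box (b implies (b implies c)) implies (b implies (b implies c))), 0
2. Dia Box (b implies (b implies c)), 0
3. not (b implies (b implies c)), 0
4. b, 0
5. not (b implies c), 0
6. not c, 0
7. Box (b implies (b implies c)), 1
Accessibility: 0R1

Satisfiable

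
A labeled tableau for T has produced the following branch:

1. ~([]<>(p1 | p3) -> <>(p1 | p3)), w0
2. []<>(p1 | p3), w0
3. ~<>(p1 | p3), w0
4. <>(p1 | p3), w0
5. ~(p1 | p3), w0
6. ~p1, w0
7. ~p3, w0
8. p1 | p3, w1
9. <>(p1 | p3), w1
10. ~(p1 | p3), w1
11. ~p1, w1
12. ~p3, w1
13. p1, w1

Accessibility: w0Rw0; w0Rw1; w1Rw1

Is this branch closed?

Yes, closed

Both p1 and ~p1 appear at w1.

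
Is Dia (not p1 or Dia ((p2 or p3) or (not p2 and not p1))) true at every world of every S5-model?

Tableau for the negation not Dia (not p1 or Dia ((p2 or p3) or (not p2 and not p1))):
1. not Dia (not p1 or Dia ((p2 or p3) or (not p2 and not p1))), 0
2. not (not p1 or Dia ((p2 or p3) or (not p2 and not p1))), 0   [neg-Dia-rule on 1 via 0R0]
3. p1, 0   [neg-or-rule on 2]
4. not Dia ((p2 or p3) or (not p2 and not p1)), 0   [neg-or-rule on 2]
5. not ((p2 or p3) or (not p2 and not p1)), 0   [neg-Dia-rule on 4 via 0R0]
6. not (p2 or p3), 0   [neg-or-rule on 5]
7. not (not p2 and not p1), 0   [neg-or-rule on 5]
8. not p2, 0   [neg-or-rule on 6]
9. not p3, 0   [neg-or-rule on 6]
Accessibility: 0R0
The negation has an open branch (countermodel exists).

No, not valid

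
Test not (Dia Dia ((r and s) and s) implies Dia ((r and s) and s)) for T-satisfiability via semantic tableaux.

Satisfiable

1. not (Dia Dia ((r and s) and s) implies Dia ((r and s) and s)), w0
2. Dia Dia ((r and s) and s), w0   [neg-implies-rule on 1]
3. not Dia ((r and s) and s), w0   [neg-implies-rule on 1]
4. not ((r and s) and s), w0   [neg-Dia-rule on 3 via w0Rw0]
5. not s, w0   [neg-and-rule on 4 (branches; this branch)]
6. Dia ((r and s) and s), w1   [Dia-rule on 2: fresh world w1, w0Rw1]
7. not ((r and s) and s), w1   [neg-Dia-rule on 3 via w0Rw1]
8. not s, w1   [neg-and-rule on 7 (branches; this branch)]
9. (r and s) and s, w2   [Dia-rule on 6: fresh world w2, w1Rw2]
10. r and s, w2   [and-rule on 9]
11. s, w2   [and-rule on 9]
12. r, w2   [and-rule on 10]
Accessibility: w0Rw0, w0Rw1, w1Rw1, w1Rw2, w2Rw2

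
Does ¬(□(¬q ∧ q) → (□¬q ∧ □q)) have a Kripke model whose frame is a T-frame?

1. ¬(□(¬q ∧ q) → (□¬q ∧ □q)), u
2. □(¬q ∧ q), u
3. ¬(□¬q ∧ □q), u
4. ¬q ∧ q, u
5. ¬q, u
6. q, u
Accessibility: uRu
Branch closes: q and ¬q both at u.
Every branch closes; the branch above is one of them.

No, unsatisfiable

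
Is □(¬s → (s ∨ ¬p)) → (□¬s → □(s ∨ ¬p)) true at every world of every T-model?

Valid

Tableau for the negation ¬(□(¬s → (s ∨ ¬p)) → (□¬s → □(s ∨ ¬p))):
1. ¬(□(¬s → (s ∨ ¬p)) → (□¬s → □(s ∨ ¬p))), u
2. □(¬s → (s ∨ ¬p)), u
3. ¬(□¬s → □(s ∨ ¬p)), u
4. □¬s, u
5. ¬□(s ∨ ¬p), u
6. ¬s → (s ∨ ¬p), u
7. ¬s, u
8. s ∨ ¬p, u
9. ¬p, u
10. ¬(s ∨ ¬p), v
11. ¬s, v
12. p, v
13. ¬s → (s ∨ ¬p), v
14. s ∨ ¬p, v
15. ¬p, v
Accessibility: uRu, uRv, vRv
Branch closes: p and ¬p both at v.
All branches of the negation close; one closing branch shown above.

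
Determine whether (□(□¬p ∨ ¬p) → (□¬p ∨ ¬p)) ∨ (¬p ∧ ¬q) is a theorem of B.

Valid in B

Tableau for the negation ¬((□(□¬p ∨ ¬p) → (□¬p ∨ ¬p)) ∨ (¬p ∧ ¬q)):
1. ¬((□(□¬p ∨ ¬p) → (□¬p ∨ ¬p)) ∨ (¬p ∧ ¬q)), w0
2. ¬(□(□¬p ∨ ¬p) → (□¬p ∨ ¬p)), w0
3. ¬(¬p ∧ ¬q), w0
4. □(□¬p ∨ ¬p), w0
5. ¬(□¬p ∨ ¬p), w0
6. ¬□¬p, w0
7. p, w0
8. □¬p ∨ ¬p, w0
9. q, w0
10. □¬p, w0
11. ¬p, w0
Accessibility: w0Rw0
Branch closes: p and ¬p both at w0.
Every branch of the negation's tableau closes; the branch above is one of them.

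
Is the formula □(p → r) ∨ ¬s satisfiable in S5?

Satisfiable

1. □(p → r) ∨ ¬s, w0
2. ¬s, w0
Accessibility: w0Rw0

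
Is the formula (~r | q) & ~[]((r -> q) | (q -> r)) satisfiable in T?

No, unsatisfiable

1. (~r | q) & ~[]((r -> q) | (q -> r)), w0
2. ~r | q, w0
3. ~[]((r -> q) | (q -> r)), w0
4. q, w0
5. ~((r -> q) | (q -> r)), w1
6. ~(r -> q), w1
7. ~(q -> r), w1
8. r, w1
9. ~q, w1
10. q, w1
11. ~r, w1
Accessibility: w0Rw0, w0Rw1, w1Rw1
Branch closes: q and ~q both at w1.
All branches of the tableau close; one closing branch shown above.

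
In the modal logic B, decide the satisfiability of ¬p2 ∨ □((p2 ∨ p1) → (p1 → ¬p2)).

Satisfiable

1. ¬p2 ∨ □((p2 ∨ p1) → (p1 → ¬p2)), u
2. □((p2 ∨ p1) → (p1 → ¬p2)), u
3. (p2 ∨ p1) → (p1 → ¬p2), u
4. p1 → ¬p2, u
5. ¬p2, u
Accessibility: uRu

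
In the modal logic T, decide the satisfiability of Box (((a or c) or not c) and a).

1. Box (((a or c) or not c) and a), u
2. ((a or c) or not c) and a, u
3. (a or c) or not c, u
4. a, u
5. not c, u
Accessibility: uRu

Yes, satisfiable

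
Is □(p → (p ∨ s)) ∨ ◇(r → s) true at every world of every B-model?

Valid in B

Tableau for the negation ¬(□(p → (p ∨ s)) ∨ ◇(r → s)):
1. ¬(□(p → (p ∨ s)) ∨ ◇(r → s)), w0
2. ¬□(p → (p ∨ s)), w0   [¬∨-rule on 1]
3. ¬◇(r → s), w0   [¬∨-rule on 1]
4. ¬(r → s), w0   [¬◇-rule on 3 via w0Rw0]
5. r, w0   [¬→-rule on 4]
6. ¬s, w0   [¬→-rule on 4]
7. ¬(p → (p ∨ s)), w1   [¬□-rule on 2: fresh world w1, w0Rw1]
8. p, w1   [¬→-rule on 7]
9. ¬(p ∨ s), w1   [¬→-rule on 7]
10. ¬p, w1   [¬∨-rule on 9]
11. ¬s, w1   [¬∨-rule on 9]
Accessibility: w0Rw0, w0Rw1, w1Rw0, w1Rw1
Branch closes: p and ¬p both at w1.
All branches of the negation close; one closing branch shown above.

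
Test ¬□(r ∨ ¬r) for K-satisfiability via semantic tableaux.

1. ¬□(r ∨ ¬r), w0
2. ¬(r ∨ ¬r), w1
3. ¬r, w1
4. r, w1
Accessibility: w0Rw1
Branch closes: r and ¬r both at w1.
Every branch closes; the branch above is one of them.

No, unsatisfiable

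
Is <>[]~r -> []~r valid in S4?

Tableau for the negation ~(<>[]~r -> []~r):
1. ~(<>[]~r -> []~r), w0
2. <>[]~r, w0
3. ~[]~r, w0
4. []~r, w1
5. ~r, w1
6. r, w2
Accessibility: w0Rw0, w0Rw1, w0Rw2, w1Rw1, w2Rw2
The negation has an open branch (countermodel exists).

No, not valid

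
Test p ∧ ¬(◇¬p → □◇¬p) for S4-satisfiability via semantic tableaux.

1. p ∧ ¬(◇¬p → □◇¬p), u
2. p, u
3. ¬(◇¬p → □◇¬p), u
4. ◇¬p, u
5. ¬□◇¬p, u
6. ¬p, v
7. ¬◇¬p, w
8. p, w
Accessibility: uRu, uRv, uRw, vRv, wRw

Yes, satisfiable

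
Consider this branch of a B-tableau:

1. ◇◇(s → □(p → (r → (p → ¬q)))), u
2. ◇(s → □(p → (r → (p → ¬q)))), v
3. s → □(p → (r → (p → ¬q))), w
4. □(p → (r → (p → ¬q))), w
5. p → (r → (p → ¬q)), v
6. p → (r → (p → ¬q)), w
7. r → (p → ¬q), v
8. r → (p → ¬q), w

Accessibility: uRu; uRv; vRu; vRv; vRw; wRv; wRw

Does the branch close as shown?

No world carries both an atom and its negation.

No, open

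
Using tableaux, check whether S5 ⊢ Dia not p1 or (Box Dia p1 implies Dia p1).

Tableau for the negation not (Dia not p1 or (Box Dia p1 implies Dia p1)):
1. not (Dia not p1 or (Box Dia p1 implies Dia p1)), u
2. not Dia not p1, u
3. not (Box Dia p1 implies Dia p1), u
4. Box Dia p1, u
5. not Dia p1, u
6. p1, u
7. Dia p1, u
8. not p1, u
Accessibility: uRu
Branch closes: p1 and not p1 both at u.
All branches of the negation close; one closing branch shown above.

Valid in S5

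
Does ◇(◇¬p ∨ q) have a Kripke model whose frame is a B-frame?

1. ◇(◇¬p ∨ q), 0
2. ◇¬p ∨ q, 1   [◇-rule on 1: fresh world 1, 0R1]
3. q, 1   [∨-rule on 2 (branches; this branch)]
Accessibility: 0R0, 0R1, 1R0, 1R1

Satisfiable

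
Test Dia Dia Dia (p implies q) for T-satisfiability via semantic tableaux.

Satisfiable (open branch found)

1. Dia Dia Dia (p implies q), u
2. Dia Dia (p implies q), v
3. Dia (p implies q), w
4. p implies q, x
5. q, x
Accessibility: uRu, uRv, vRv, vRw, wRw, wRx, xRx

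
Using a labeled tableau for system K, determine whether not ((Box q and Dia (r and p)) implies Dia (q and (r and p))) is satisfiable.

1. not ((Box q and Dia (r and p)) implies Dia (q and (r and p))), 0
2. Box q and Dia (r and p), 0
3. not Dia (q and (r and p)), 0
4. Box q, 0
5. Dia (r and p), 0
6. r and p, 1
7. r, 1
8. p, 1
9. not (q and (r and p)), 1
10. q, 1
11. not (r and p), 1
12. not p, 1
Accessibility: 0R1
Branch closes: p and not p both at 1.
All branches of the tableau close; one closing branch shown above.

No, unsatisfiable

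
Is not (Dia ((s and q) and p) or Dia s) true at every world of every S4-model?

Tableau for the negation Dia ((s and q) and p) or Dia s:
1. Dia ((s and q) and p) or Dia s, u
2. Dia s, u   [or-rule on 1 (branches; this branch)]
3. s, v   [Dia-rule on 2: fresh world v, uRv]
Accessibility: uRu, uRv, vRv
The negation has an open branch (countermodel exists).

Not valid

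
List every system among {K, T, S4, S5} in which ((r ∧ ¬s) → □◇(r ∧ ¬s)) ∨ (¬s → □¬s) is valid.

S5-tableau for the negation ¬(((r ∧ ¬s) → □◇(r ∧ ¬s)) ∨ (¬s → □¬s)):
1. ¬(((r ∧ ¬s) → □◇(r ∧ ¬s)) ∨ (¬s → □¬s)), u
2. ¬((r ∧ ¬s) → □◇(r ∧ ¬s)), u
3. ¬(¬s → □¬s), u
4. r ∧ ¬s, u
5. ¬□◇(r ∧ ¬s), u
6. ¬s, u
7. ¬□¬s, u
8. r, u
9. ¬◇(r ∧ ¬s), v
10. ¬(r ∧ ¬s), u
11. ¬(r ∧ ¬s), v
12. s, u
Accessibility: uRu, uRv, vRu, vRv
Branch closes: s and ¬s both at u.
Every branch closes (one shown): valid in S5.
S4-tableau for the negation ¬(((r ∧ ¬s) → □◇(r ∧ ¬s)) ∨ (¬s → □¬s)):
1. ¬(((r ∧ ¬s) → □◇(r ∧ ¬s)) ∨ (¬s → □¬s)), u
2. ¬((r ∧ ¬s) → □◇(r ∧ ¬s)), u
3. ¬(¬s → □¬s), u
4. r ∧ ¬s, u
5. ¬□◇(r ∧ ¬s), u
6. ¬s, u
7. ¬□¬s, u
8. r, u
9. ¬◇(r ∧ ¬s), v
10. ¬(r ∧ ¬s), v
11. s, v
12. s, w
Accessibility: uRu, uRv, uRw, vRv, wRw
Complete open branch: countermodel on an S4-frame, so not valid in S4, nor in K, T (the same frame is also a K-frame and a T-frame).

S5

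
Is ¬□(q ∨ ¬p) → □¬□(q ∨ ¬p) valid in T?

No, not valid

Tableau for the negation ¬(¬□(q ∨ ¬p) → □¬□(q ∨ ¬p)):
1. ¬(¬□(q ∨ ¬p) → □¬□(q ∨ ¬p)), 0
2. ¬□(q ∨ ¬p), 0
3. ¬□¬□(q ∨ ¬p), 0
4. ¬(q ∨ ¬p), 1
5. ¬q, 1
6. p, 1
7. □(q ∨ ¬p), 2
8. q ∨ ¬p, 2
9. ¬p, 2
Accessibility: 0R0, 0R1, 0R2, 1R1, 2R2
The negation has an open branch (countermodel exists).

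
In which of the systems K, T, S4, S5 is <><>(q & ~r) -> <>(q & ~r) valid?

S4, S5

S4-tableau for the negation ~(<><>(q & ~r) -> <>(q & ~r)):
1. ~(<><>(q & ~r) -> <>(q & ~r)), 0
2. <><>(q & ~r), 0   [~->-rule on 1]
3. ~<>(q & ~r), 0   [~->-rule on 1]
4. ~(q & ~r), 0   [~<>-rule on 3 via 0R0]
5. r, 0   [~&-rule on 4 (branches; this branch)]
6. <>(q & ~r), 1   [<>-rule on 2: fresh world 1, 0R1]
7. ~(q & ~r), 1   [~<>-rule on 3 via 0R1]
8. r, 1   [~&-rule on 7 (branches; this branch)]
9. q & ~r, 2   [<>-rule on 6: fresh world 2, 1R2]
10. q, 2   [&-rule on 9]
11. ~r, 2   [&-rule on 9]
12. ~(q & ~r), 2   [~<>-rule on 3 via 0R2]
13. r, 2   [~&-rule on 12 (branches; this branch)]
Accessibility: 0R0, 0R1, 0R2, 1R1, 1R2, 2R2
Branch closes: r and ~r both at 2.
Every branch closes (one shown): valid in S4, hence also in S5 (every theorem of S4 is a theorem of S5).
T-tableau for the negation ~(<><>(q & ~r) -> <>(q & ~r)):
1. ~(<><>(q & ~r) -> <>(q & ~r)), 0
2. <><>(q & ~r), 0   [~->-rule on 1]
3. ~<>(q & ~r), 0   [~->-rule on 1]
4. ~(q & ~r), 0   [~<>-rule on 3 via 0R0]
5. r, 0   [~&-rule on 4 (branches; this branch)]
6. <>(q & ~r), 1   [<>-rule on 2: fresh world 1, 0R1]
7. ~(q & ~r), 1   [~<>-rule on 3 via 0R1]
8. r, 1   [~&-rule on 7 (branches; this branch)]
9. q & ~r, 2   [<>-rule on 6: fresh world 2, 1R2]
10. q, 2   [&-rule on 9]
11. ~r, 2   [&-rule on 9]
Accessibility: 0R0, 0R1, 1R1, 1R2, 2R2
Complete open branch: countermodel on a T-frame, so not valid in T, nor in K (the same frame is also a K-frame).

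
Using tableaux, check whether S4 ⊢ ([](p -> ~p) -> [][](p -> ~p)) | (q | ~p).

Tableau for the negation ~(([](p -> ~p) -> [][](p -> ~p)) | (q | ~p)):
1. ~(([](p -> ~p) -> [][](p -> ~p)) | (q | ~p)), w0
2. ~([](p -> ~p) -> [][](p -> ~p)), w0   [~|-rule on 1]
3. ~(q | ~p), w0   [~|-rule on 1]
4. [](p -> ~p), w0   [~->-rule on 2]
5. ~[][](p -> ~p), w0   [~->-rule on 2]
6. ~q, w0   [~|-rule on 3]
7. p, w0   [~|-rule on 3]
8. p -> ~p, w0   [[]-rule on 4 via w0Rw0]
9. ~p, w0   [->-rule on 8 (branches; this branch)]
Accessibility: w0Rw0
Branch closes: p and ~p both at w0.
Every branch of the negation's tableau closes; the branch above is one of them.

Valid in S4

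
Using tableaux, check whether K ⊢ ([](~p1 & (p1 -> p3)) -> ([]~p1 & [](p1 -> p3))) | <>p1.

Yes, valid

Tableau for the negation ~(([](~p1 & (p1 -> p3)) -> ([]~p1 & [](p1 -> p3))) | <>p1):
1. ~(([](~p1 & (p1 -> p3)) -> ([]~p1 & [](p1 -> p3))) | <>p1), 0
2. ~([](~p1 & (p1 -> p3)) -> ([]~p1 & [](p1 -> p3))), 0
3. ~<>p1, 0
4. [](~p1 & (p1 -> p3)), 0
5. ~([]~p1 & [](p1 -> p3)), 0
6. ~[](p1 -> p3), 0
7. ~(p1 -> p3), 1
8. p1, 1
9. ~p3, 1
10. ~p1, 1
Accessibility: 0R1
Branch closes: p1 and ~p1 both at 1.
All branches of the negation close; one closing branch shown above.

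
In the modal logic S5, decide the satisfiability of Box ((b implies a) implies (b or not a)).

Satisfiable

1. Box ((b implies a) implies (b or not a)), u
2. (b implies a) implies (b or not a), u
3. b or not a, u
4. not a, u
Accessibility: uRu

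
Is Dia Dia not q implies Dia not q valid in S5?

Yes, valid

Tableau for the negation not (Dia Dia not q implies Dia not q):
1. not (Dia Dia not q implies Dia not q), w0
2. Dia Dia not q, w0
3. not Dia not q, w0
4. q, w0
5. Dia not q, w1
6. q, w1
7. not q, w2
8. q, w2
Accessibility: w0Rw0, w0Rw1, w0Rw2, w1Rw0, w1Rw1, w1Rw2, w2Rw0, w2Rw1, w2Rw2
Branch closes: q and not q both at w2.
Every branch of the negation's tableau closes; the branch above is one of them.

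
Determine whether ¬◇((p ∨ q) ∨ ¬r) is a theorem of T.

Tableau for the negation ◇((p ∨ q) ∨ ¬r):
1. ◇((p ∨ q) ∨ ¬r), w0
2. (p ∨ q) ∨ ¬r, w1
3. ¬r, w1
Accessibility: w0Rw0, w0Rw1, w1Rw1
The negation has an open branch (countermodel exists).

Not valid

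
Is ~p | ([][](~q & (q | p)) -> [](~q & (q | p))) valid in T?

Tableau for the negation ~(~p | ([][](~q & (q | p)) -> [](~q & (q | p)))):
1. ~(~p | ([][](~q & (q | p)) -> [](~q & (q | p)))), 0
2. p, 0   [~|-rule on 1]
3. ~([][](~q & (q | p)) -> [](~q & (q | p))), 0   [~|-rule on 1]
4. [][](~q & (q | p)), 0   [~->-rule on 3]
5. ~[](~q & (q | p)), 0   [~->-rule on 3]
6. [](~q & (q | p)), 0   [[]-rule on 4 via 0R0]
7. ~q & (q | p), 0   [[]-rule on 6 via 0R0]
8. ~q, 0   [&-rule on 7]
9. q | p, 0   [&-rule on 7]
10. ~(~q & (q | p)), 1   [~[]-rule on 5: fresh world 1, 0R1]
11. [](~q & (q | p)), 1   [[]-rule on 4 via 0R1]
12. ~q & (q | p), 1   [[]-rule on 6 via 0R1]
13. ~q, 1   [&-rule on 12]
14. q | p, 1   [&-rule on 12]
15. ~(q | p), 1   [~&-rule on 10 (branches; this branch)]
16. ~p, 1   [~|-rule on 15]
17. p, 1   [|-rule on 14 (branches; this branch)]
Accessibility: 0R0, 0R1, 1R1
Branch closes: p and ~p both at 1.
All branches of the negation close; one closing branch shown above.

Valid in T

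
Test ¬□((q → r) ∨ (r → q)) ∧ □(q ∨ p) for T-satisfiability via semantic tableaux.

1. ¬□((q → r) ∨ (r → q)) ∧ □(q ∨ p), 0
2. ¬□((q → r) ∨ (r → q)), 0
3. □(q ∨ p), 0
4. q ∨ p, 0
5. p, 0
6. ¬((q → r) ∨ (r → q)), 1
7. ¬(q → r), 1
8. ¬(r → q), 1
9. q, 1
10. ¬r, 1
11. r, 1
12. ¬q, 1
Accessibility: 0R0, 0R1, 1R1
Branch closes: r and ¬r both at 1.
All branches of the tableau close; one closing branch shown above.

Unsatisfiable (every branch closes)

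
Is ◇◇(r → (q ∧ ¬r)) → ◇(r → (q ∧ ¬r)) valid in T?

Tableau for the negation ¬(◇◇(r → (q ∧ ¬r)) → ◇(r → (q ∧ ¬r))):
1. ¬(◇◇(r → (q ∧ ¬r)) → ◇(r → (q ∧ ¬r))), w0
2. ◇◇(r → (q ∧ ¬r)), w0
3. ¬◇(r → (q ∧ ¬r)), w0
4. ¬(r → (q ∧ ¬r)), w0
5. r, w0
6. ¬(q ∧ ¬r), w0
7. ◇(r → (q ∧ ¬r)), w1
8. ¬(r → (q ∧ ¬r)), w1
9. r, w1
10. ¬(q ∧ ¬r), w1
11. r → (q ∧ ¬r), w2
12. q ∧ ¬r, w2
13. q, w2
14. ¬r, w2
Accessibility: w0Rw0, w0Rw1, w1Rw1, w1Rw2, w2Rw2
The negation has an open branch (countermodel exists).

Invalid (countermodel exists)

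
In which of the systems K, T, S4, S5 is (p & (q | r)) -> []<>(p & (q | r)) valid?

S5

S4-tableau for the negation ~((p & (q | r)) -> []<>(p & (q | r))):
1. ~((p & (q | r)) -> []<>(p & (q | r))), u
2. p & (q | r), u   [~->-rule on 1]
3. ~[]<>(p & (q | r)), u   [~->-rule on 1]
4. p, u   [&-rule on 2]
5. q | r, u   [&-rule on 2]
6. r, u   [|-rule on 5 (branches; this branch)]
7. ~<>(p & (q | r)), v   [~[]-rule on 3: fresh world v, uRv]
8. ~(p & (q | r)), v   [~<>-rule on 7 via vRv]
9. ~(q | r), v   [~&-rule on 8 (branches; this branch)]
10. ~q, v   [~|-rule on 9]
11. ~r, v   [~|-rule on 9]
Accessibility: uRu, uRv, vRv
Complete open branch: countermodel on an S4-frame, so not valid in S4, nor in K, T (the same frame is also a K-frame and a T-frame).
S5-tableau for the negation ~((p & (q | r)) -> []<>(p & (q | r))):
1. ~((p & (q | r)) -> []<>(p & (q | r))), u
2. p & (q | r), u   [~->-rule on 1]
3. ~[]<>(p & (q | r)), u   [~->-rule on 1]
4. p, u   [&-rule on 2]
5. q | r, u   [&-rule on 2]
6. r, u   [|-rule on 5 (branches; this branch)]
7. ~<>(p & (q | r)), v   [~[]-rule on 3: fresh world v, uRv]
8. ~(p & (q | r)), u   [~<>-rule on 7 via vRu]
9. ~(p & (q | r)), v   [~<>-rule on 7 via vRv]
10. ~(q | r), u   [~&-rule on 8 (branches; this branch)]
11. ~q, u   [~|-rule on 10]
12. ~r, u   [~|-rule on 10]
Accessibility: uRu, uRv, vRu, vRv
Branch closes: r and ~r both at u.
Every branch closes (one shown): valid in S5.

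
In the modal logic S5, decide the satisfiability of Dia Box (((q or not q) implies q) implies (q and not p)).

Satisfiable

1. Dia Box (((q or not q) implies q) implies (q and not p)), u
2. Box (((q or not q) implies q) implies (q and not p)), v
3. ((q or not q) implies q) implies (q and not p), u
4. ((q or not q) implies q) implies (q and not p), v
5. q and not p, u
6. q, u
7. not p, u
8. q and not p, v
9. q, v
10. not p, v
Accessibility: uRu, uRv, vRu, vRv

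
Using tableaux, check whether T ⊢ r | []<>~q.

Not valid

Tableau for the negation ~(r | []<>~q):
1. ~(r | []<>~q), w0
2. ~r, w0   [~|-rule on 1]
3. ~[]<>~q, w0   [~|-rule on 1]
4. ~<>~q, w1   [~[]-rule on 3: fresh world w1, w0Rw1]
5. q, w1   [~<>-rule on 4 via w1Rw1]
Accessibility: w0Rw0, w0Rw1, w1Rw1
The negation has an open branch (countermodel exists).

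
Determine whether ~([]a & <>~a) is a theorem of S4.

Valid in S4

Tableau for the negation []a & <>~a:
1. []a & <>~a, w0
2. []a, w0
3. <>~a, w0
4. a, w0
5. ~a, w1
6. a, w1
Accessibility: w0Rw0, w0Rw1, w1Rw1
Branch closes: a and ~a both at w1.
All branches of the negation close; one closing branch shown above.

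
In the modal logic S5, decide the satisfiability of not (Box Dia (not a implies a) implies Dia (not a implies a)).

Unsatisfiable

1. not (Box Dia (not a implies a) implies Dia (not a implies a)), u
2. Box Dia (not a implies a), u
3. not Dia (not a implies a), u
4. Dia (not a implies a), u
5. not (not a implies a), u
6. not a, u
7. not a implies a, v
8. Dia (not a implies a), v
9. not (not a implies a), v
10. not a, v
11. a, v
Accessibility: uRu, uRv, vRu, vRv
Branch closes: a and not a both at v.
Every branch closes; the branch above is one of them.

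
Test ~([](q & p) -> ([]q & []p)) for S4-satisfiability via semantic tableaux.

Unsatisfiable (every branch closes)

1. ~([](q & p) -> ([]q & []p)), w0
2. [](q & p), w0
3. ~([]q & []p), w0
4. q & p, w0
5. q, w0
6. p, w0
7. ~[]p, w0
8. ~p, w1
9. q & p, w1
10. q, w1
11. p, w1
Accessibility: w0Rw0, w0Rw1, w1Rw1
Branch closes: p and ~p both at w1.
All branches of the tableau close; one closing branch shown above.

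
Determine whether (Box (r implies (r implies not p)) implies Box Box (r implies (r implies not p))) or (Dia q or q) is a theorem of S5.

Valid in S5

Tableau for the negation not ((Box (r implies (r implies not p)) implies Box Box (r implies (r implies not p))) or (Dia q or q)):
1. not ((Box (r implies (r implies not p)) implies Box Box (r implies (r implies not p))) or (Dia q or q)), 0
2. not (Box (r implies (r implies not p)) implies Box Box (r implies (r implies not p))), 0
3. not (Dia q or q), 0
4. Box (r implies (r implies not p)), 0
5. not Box Box (r implies (r implies not p)), 0
6. not Dia q, 0
7. not q, 0
8. r implies (r implies not p), 0
9. r implies not p, 0
10. not p, 0
11. not Box (r implies (r implies not p)), 1
12. r implies (r implies not p), 1
13. not q, 1
14. r implies not p, 1
15. not p, 1
16. not (r implies (r implies not p)), 2
17. r, 2
18. not (r implies not p), 2
19. p, 2
20. r implies (r implies not p), 2
21. not q, 2
22. r implies not p, 2
23. not p, 2
Accessibility: 0R0, 0R1, 0R2, 1R0, 1R1, 1R2, 2R0, 2R1, 2R2
Branch closes: p and not p both at 2.
All branches of the negation close; one closing branch shown above.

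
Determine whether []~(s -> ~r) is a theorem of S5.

Tableau for the negation ~[]~(s -> ~r):
1. ~[]~(s -> ~r), 0
2. s -> ~r, 1
3. ~r, 1
Accessibility: 0R0, 0R1, 1R0, 1R1
The negation has an open branch (countermodel exists).

Not valid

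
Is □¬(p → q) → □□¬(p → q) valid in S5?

Tableau for the negation ¬(□¬(p → q) → □□¬(p → q)):
1. ¬(□¬(p → q) → □□¬(p → q)), w0
2. □¬(p → q), w0   [¬→-rule on 1]
3. ¬□□¬(p → q), w0   [¬→-rule on 1]
4. ¬(p → q), w0   [□-rule on 2 via w0Rw0]
5. p, w0   [¬→-rule on 4]
6. ¬q, w0   [¬→-rule on 4]
7. ¬□¬(p → q), w1   [¬□-rule on 3: fresh world w1, w0Rw1]
8. ¬(p → q), w1   [□-rule on 2 via w0Rw1]
9. p, w1   [¬→-rule on 8]
10. ¬q, w1   [¬→-rule on 8]
11. p → q, w2   [¬□-rule on 7: fresh world w2, w1Rw2]
12. ¬(p → q), w2   [□-rule on 2 via w0Rw2]
13. p, w2   [¬→-rule on 12]
14. ¬q, w2   [¬→-rule on 12]
15. q, w2   [→-rule on 11 (branches; this branch)]
Accessibility: w0Rw0, w0Rw1, w0Rw2, w1Rw0, w1Rw1, w1Rw2, w2Rw0, w2Rw1, w2Rw2
Branch closes: q and ¬q both at w2.
Every branch of the negation's tableau closes; the branch above is one of them.

Valid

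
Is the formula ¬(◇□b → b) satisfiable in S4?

Satisfiable (open branch found)

1. ¬(◇□b → b), 0
2. ◇□b, 0
3. ¬b, 0
4. □b, 1
5. b, 1
Accessibility: 0R0, 0R1, 1R1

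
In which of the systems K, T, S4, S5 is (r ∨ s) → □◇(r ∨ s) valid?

S4-tableau for the negation ¬((r ∨ s) → □◇(r ∨ s)):
1. ¬((r ∨ s) → □◇(r ∨ s)), w0
2. r ∨ s, w0
3. ¬□◇(r ∨ s), w0
4. s, w0
5. ¬◇(r ∨ s), w1
6. ¬(r ∨ s), w1
7. ¬r, w1
8. ¬s, w1
Accessibility: w0Rw0, w0Rw1, w1Rw1
Complete open branch: countermodel on an S4-frame, so not valid in S4, nor in K, T (the same frame is also a K-frame and a T-frame).
S5-tableau for the negation ¬((r ∨ s) → □◇(r ∨ s)):
1. ¬((r ∨ s) → □◇(r ∨ s)), w0
2. r ∨ s, w0
3. ¬□◇(r ∨ s), w0
4. s, w0
5. ¬◇(r ∨ s), w1
6. ¬(r ∨ s), w0
7. ¬r, w0
8. ¬s, w0
Accessibility: w0Rw0, w0Rw1, w1Rw0, w1Rw1
Branch closes: s and ¬s both at w0.
Every branch closes (one shown): valid in S5.

S5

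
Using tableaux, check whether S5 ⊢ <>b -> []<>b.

Yes, valid

Tableau for the negation ~(<>b -> []<>b):
1. ~(<>b -> []<>b), w0
2. <>b, w0   [~->-rule on 1]
3. ~[]<>b, w0   [~->-rule on 1]
4. b, w1   [<>-rule on 2: fresh world w1, w0Rw1]
5. ~<>b, w2   [~[]-rule on 3: fresh world w2, w0Rw2]
6. ~b, w0   [~<>-rule on 5 via w2Rw0]
7. ~b, w1   [~<>-rule on 5 via w2Rw1]
Accessibility: w0Rw0, w0Rw1, w0Rw2, w1Rw0, w1Rw1, w1Rw2, w2Rw0, w2Rw1, w2Rw2
Branch closes: b and ~b both at w1.
All branches of the negation close; one closing branch shown above.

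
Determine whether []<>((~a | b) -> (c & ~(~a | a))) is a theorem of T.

Tableau for the negation ~[]<>((~a | b) -> (c & ~(~a | a))):
1. ~[]<>((~a | b) -> (c & ~(~a | a))), 0
2. ~<>((~a | b) -> (c & ~(~a | a))), 1   [~[]-rule on 1: fresh world 1, 0R1]
3. ~((~a | b) -> (c & ~(~a | a))), 1   [~<>-rule on 2 via 1R1]
4. ~a | b, 1   [~->-rule on 3]
5. ~(c & ~(~a | a)), 1   [~->-rule on 3]
6. b, 1   [|-rule on 4 (branches; this branch)]
7. ~a | a, 1   [~&-rule on 5 (branches; this branch)]
8. a, 1   [|-rule on 7 (branches; this branch)]
Accessibility: 0R0, 0R1, 1R1
The negation has an open branch (countermodel exists).

Not valid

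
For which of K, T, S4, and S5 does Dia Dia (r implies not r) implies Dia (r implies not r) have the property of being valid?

S4, S5

T-tableau for the negation not (Dia Dia (r implies not r) implies Dia (r implies not r)):
1. not (Dia Dia (r implies not r) implies Dia (r implies not r)), u
2. Dia Dia (r implies not r), u
3. not Dia (r implies not r), u
4. not (r implies not r), u
5. r, u
6. Dia (r implies not r), v
7. not (r implies not r), v
8. r, v
9. r implies not r, w
10. not r, w
Accessibility: uRu, uRv, vRv, vRw, wRw
Complete open branch: countermodel on a T-frame, so not valid in T, nor in K (the same frame is also a K-frame).
S4-tableau for the negation not (Dia Dia (r implies not r) implies Dia (r implies not r)):
1. not (Dia Dia (r implies not r) implies Dia (r implies not r)), u
2. Dia Dia (r implies not r), u
3. not Dia (r implies not r), u
4. not (r implies not r), u
5. r, u
6. Dia (r implies not r), v
7. not (r implies not r), v
8. r, v
9. r implies not r, w
10. not (r implies not r), w
11. r, w
12. not r, w
Accessibility: uRu, uRv, uRw, vRv, vRw, wRw
Branch closes: r and not r both at w.
Every branch closes (one shown): valid in S4, hence also in S5 (every theorem of S4 is a theorem of S5).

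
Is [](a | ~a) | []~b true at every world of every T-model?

Valid in T

Tableau for the negation ~([](a | ~a) | []~b):
1. ~([](a | ~a) | []~b), w0
2. ~[](a | ~a), w0   [~|-rule on 1]
3. ~[]~b, w0   [~|-rule on 1]
4. ~(a | ~a), w1   [~[]-rule on 2: fresh world w1, w0Rw1]
5. ~a, w1   [~|-rule on 4]
6. a, w1   [~|-rule on 4]
Accessibility: w0Rw0, w0Rw1, w1Rw1
Branch closes: a and ~a both at w1.
All branches of the negation close; one closing branch shown above.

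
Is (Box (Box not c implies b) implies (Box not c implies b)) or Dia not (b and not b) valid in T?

Tableau for the negation not ((Box (Box not c implies b) implies (Box not c implies b)) or Dia not (b and not b)):
1. not ((Box (Box not c implies b) implies (Box not c implies b)) or Dia not (b and not b)), u
2. not (Box (Box not c implies b) implies (Box not c implies b)), u
3. not Dia not (b and not b), u
4. Box (Box not c implies b), u
5. not (Box not c implies b), u
6. Box not c, u
7. not b, u
8. b and not b, u
9. b, u
Accessibility: uRu
Branch closes: b and not b both at u.
All branches of the negation close; one closing branch shown above.

Valid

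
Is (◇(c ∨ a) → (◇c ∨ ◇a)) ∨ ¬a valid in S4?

Valid in S4

Tableau for the negation ¬((◇(c ∨ a) → (◇c ∨ ◇a)) ∨ ¬a):
1. ¬((◇(c ∨ a) → (◇c ∨ ◇a)) ∨ ¬a), u
2. ¬(◇(c ∨ a) → (◇c ∨ ◇a)), u
3. a, u
4. ◇(c ∨ a), u
5. ¬(◇c ∨ ◇a), u
6. ¬◇c, u
7. ¬◇a, u
8. ¬c, u
9. ¬a, u
Accessibility: uRu
Branch closes: a and ¬a both at u.
Every branch of the negation's tableau closes; the branch above is one of them.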